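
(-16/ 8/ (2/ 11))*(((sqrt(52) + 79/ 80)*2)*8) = -352*sqrt(13)- 869/ 5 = -1442.95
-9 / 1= -9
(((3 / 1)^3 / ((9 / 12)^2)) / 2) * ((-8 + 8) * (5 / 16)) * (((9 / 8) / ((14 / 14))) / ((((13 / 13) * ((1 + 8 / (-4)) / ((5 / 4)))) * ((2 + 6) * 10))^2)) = 0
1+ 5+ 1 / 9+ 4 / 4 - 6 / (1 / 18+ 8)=8308 / 1305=6.37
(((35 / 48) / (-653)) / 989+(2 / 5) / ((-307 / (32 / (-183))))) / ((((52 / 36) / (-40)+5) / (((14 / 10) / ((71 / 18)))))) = 124369443387 / 7672388556765215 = 0.00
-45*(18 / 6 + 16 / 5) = -279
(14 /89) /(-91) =-2 /1157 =-0.00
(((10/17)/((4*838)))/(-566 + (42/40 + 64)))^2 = 625/5093011325123569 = 0.00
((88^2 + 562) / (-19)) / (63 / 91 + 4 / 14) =-446.98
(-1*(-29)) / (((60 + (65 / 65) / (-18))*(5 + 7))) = 87 / 2158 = 0.04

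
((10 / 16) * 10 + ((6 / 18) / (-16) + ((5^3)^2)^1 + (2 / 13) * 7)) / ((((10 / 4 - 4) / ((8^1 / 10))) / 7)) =-68281913 / 1170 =-58360.61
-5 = -5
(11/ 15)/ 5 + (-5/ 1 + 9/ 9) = -3.85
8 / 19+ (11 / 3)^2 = 2371 / 171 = 13.87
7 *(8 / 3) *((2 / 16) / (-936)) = -0.00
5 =5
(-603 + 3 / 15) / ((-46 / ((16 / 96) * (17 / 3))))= 25619 / 2070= 12.38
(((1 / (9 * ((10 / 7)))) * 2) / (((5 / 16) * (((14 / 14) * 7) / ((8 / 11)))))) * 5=128 / 495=0.26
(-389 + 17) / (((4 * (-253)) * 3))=31 / 253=0.12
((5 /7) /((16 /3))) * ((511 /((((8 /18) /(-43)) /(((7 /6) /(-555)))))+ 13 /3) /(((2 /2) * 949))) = 480673 /31461248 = 0.02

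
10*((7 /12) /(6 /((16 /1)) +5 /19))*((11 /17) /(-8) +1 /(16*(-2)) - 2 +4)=682955 /39576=17.26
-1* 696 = -696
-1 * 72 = -72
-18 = -18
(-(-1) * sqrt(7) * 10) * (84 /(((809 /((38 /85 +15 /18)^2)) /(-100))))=-119394520 * sqrt(7) /701403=-450.37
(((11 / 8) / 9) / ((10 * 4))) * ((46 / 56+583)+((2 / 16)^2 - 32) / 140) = 8216989 / 3686400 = 2.23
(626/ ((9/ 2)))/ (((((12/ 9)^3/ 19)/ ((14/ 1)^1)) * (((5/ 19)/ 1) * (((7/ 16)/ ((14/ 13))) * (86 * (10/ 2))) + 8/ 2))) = 4745706/ 15191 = 312.40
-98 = -98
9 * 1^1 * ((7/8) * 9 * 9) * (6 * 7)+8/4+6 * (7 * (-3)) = 106667/4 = 26666.75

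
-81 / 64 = -1.27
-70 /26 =-35 /13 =-2.69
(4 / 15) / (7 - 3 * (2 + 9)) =-2 / 195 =-0.01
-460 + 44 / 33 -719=-3533 / 3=-1177.67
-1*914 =-914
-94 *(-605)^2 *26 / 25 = -35782604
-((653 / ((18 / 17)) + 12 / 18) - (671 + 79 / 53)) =52567 / 954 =55.10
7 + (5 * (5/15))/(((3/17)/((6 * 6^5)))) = 440647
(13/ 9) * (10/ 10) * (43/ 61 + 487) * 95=36741250/ 549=66923.95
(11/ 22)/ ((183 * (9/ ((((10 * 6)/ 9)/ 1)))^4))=0.00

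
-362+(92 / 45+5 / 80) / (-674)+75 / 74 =-6481698449 / 17955360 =-360.99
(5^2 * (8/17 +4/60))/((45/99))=1507/51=29.55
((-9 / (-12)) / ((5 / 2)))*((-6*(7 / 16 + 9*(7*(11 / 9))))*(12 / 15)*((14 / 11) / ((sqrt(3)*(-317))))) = 26019*sqrt(3) / 174350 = 0.26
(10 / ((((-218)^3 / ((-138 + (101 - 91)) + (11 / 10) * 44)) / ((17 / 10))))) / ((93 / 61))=206363 / 2408753940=0.00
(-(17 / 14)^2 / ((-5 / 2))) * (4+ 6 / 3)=867 / 245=3.54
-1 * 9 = -9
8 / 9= 0.89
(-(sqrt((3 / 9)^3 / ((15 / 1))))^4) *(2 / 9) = -0.00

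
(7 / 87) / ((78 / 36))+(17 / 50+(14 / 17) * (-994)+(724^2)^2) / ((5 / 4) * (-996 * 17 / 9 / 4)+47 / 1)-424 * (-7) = -528278884534518068 / 1040020475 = -507950465.62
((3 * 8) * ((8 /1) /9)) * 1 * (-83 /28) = -1328 /21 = -63.24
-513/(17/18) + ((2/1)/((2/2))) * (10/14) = -64468/119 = -541.75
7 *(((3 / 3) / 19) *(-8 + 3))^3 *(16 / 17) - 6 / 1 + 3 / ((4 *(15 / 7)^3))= -3171286171 / 524713500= -6.04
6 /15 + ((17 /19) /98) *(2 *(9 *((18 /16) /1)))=21781 /37240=0.58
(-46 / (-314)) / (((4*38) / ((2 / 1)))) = 23 / 11932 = 0.00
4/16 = 1/4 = 0.25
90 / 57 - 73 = -1357 / 19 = -71.42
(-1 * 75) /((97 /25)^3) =-1171875 /912673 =-1.28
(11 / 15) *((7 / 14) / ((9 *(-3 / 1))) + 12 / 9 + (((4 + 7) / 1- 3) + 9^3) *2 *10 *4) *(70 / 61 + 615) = 263268048857 / 9882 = 26641170.70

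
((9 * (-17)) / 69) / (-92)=51 / 2116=0.02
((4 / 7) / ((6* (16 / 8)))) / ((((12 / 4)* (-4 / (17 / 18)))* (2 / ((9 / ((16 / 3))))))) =-17 / 5376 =-0.00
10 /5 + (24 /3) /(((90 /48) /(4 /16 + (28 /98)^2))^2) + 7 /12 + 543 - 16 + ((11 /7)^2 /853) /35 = 195322943197 /368649540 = 529.83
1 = 1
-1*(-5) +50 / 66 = 190 / 33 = 5.76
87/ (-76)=-87/ 76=-1.14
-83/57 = -1.46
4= 4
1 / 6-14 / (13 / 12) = -995 / 78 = -12.76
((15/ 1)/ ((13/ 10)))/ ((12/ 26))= 25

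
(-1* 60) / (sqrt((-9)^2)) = -20 / 3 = -6.67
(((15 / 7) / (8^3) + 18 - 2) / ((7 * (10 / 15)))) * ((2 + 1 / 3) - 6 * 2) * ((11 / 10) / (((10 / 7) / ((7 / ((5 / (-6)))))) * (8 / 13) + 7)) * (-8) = 42.31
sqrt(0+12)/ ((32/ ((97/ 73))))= 97 * sqrt(3)/ 1168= 0.14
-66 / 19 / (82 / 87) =-2871 / 779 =-3.69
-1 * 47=-47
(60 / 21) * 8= 22.86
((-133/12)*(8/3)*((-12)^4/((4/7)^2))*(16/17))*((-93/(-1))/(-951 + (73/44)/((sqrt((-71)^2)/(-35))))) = 8724773578752/50549143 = 172599.83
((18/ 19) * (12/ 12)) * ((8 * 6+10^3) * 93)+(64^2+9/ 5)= 9161051/ 95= 96432.12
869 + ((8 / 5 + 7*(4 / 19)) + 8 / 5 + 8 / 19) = 874.09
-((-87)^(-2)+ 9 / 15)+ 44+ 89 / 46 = 78921733 / 1740870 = 45.33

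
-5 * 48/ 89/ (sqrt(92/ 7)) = -120 * sqrt(161)/ 2047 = -0.74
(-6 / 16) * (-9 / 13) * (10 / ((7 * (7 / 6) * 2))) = 405 / 2548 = 0.16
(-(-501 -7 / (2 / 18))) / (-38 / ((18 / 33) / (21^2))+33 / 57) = -5358 / 291863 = -0.02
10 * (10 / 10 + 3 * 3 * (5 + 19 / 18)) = 555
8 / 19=0.42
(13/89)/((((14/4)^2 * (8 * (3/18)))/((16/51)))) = 208/74137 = 0.00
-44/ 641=-0.07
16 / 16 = 1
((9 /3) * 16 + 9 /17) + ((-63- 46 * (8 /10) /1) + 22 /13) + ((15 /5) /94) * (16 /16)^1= -5146381 /103870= -49.55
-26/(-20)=13/10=1.30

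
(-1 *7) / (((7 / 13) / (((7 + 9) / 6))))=-104 / 3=-34.67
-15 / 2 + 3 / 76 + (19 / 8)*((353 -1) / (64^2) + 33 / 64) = -117355 / 19456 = -6.03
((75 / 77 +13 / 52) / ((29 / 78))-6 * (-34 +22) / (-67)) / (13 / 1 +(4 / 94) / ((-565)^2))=343296799575 / 2012489549686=0.17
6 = 6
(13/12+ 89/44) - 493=-32333/66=-489.89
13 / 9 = 1.44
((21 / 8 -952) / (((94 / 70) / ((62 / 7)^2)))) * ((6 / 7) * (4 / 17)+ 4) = -186193750 / 799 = -233033.48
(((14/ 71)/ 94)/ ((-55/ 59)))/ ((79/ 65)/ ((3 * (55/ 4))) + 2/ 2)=-0.00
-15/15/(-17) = 1/17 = 0.06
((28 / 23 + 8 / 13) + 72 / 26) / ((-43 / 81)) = -2592 / 299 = -8.67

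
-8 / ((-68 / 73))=146 / 17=8.59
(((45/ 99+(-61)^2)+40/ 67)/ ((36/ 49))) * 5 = 56006020/ 2211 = 25330.63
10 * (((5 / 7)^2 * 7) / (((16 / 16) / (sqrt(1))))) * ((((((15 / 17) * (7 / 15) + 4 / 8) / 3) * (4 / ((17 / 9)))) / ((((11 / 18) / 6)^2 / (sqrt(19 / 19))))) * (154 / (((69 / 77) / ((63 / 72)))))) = 2214702000 / 6647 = 333188.21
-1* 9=-9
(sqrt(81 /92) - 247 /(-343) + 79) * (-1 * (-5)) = 45 * sqrt(23) /46 + 136720 /343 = 403.29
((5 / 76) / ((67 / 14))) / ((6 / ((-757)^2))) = 1312.96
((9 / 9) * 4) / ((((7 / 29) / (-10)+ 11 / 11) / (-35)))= -40600 / 283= -143.46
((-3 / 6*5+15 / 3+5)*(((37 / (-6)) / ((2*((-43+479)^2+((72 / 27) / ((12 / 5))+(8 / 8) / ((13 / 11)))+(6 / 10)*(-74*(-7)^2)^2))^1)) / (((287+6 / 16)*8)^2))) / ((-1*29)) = 108225 / 5795219856550929992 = 0.00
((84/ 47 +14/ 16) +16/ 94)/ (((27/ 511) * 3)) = 181405/ 10152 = 17.87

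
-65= -65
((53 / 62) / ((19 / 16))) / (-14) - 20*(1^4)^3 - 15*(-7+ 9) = -206362 / 4123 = -50.05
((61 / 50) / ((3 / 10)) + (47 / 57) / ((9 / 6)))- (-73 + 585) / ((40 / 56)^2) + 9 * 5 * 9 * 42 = 68447437 / 4275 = 16011.10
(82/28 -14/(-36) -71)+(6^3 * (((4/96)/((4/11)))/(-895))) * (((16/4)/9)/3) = -3816511/56385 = -67.69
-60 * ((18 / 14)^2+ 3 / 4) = -7065 / 49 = -144.18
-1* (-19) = 19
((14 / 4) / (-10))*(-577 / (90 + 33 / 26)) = 7501 / 3390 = 2.21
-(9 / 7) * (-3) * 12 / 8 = 81 / 14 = 5.79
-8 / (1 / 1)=-8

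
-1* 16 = -16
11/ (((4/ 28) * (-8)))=-77/ 8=-9.62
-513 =-513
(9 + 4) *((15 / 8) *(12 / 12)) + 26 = 403 / 8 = 50.38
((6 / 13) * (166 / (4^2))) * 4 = 249 / 13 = 19.15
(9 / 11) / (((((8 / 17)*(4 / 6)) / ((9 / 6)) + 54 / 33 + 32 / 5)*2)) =6885 / 138772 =0.05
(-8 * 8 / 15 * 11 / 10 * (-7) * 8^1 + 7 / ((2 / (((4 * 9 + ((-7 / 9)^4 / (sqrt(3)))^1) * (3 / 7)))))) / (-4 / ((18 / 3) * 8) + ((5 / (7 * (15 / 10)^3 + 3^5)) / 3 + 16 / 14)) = 2655506 * sqrt(3) / 15467517 + 1419161688 / 4773925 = 297.57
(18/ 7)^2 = 324/ 49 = 6.61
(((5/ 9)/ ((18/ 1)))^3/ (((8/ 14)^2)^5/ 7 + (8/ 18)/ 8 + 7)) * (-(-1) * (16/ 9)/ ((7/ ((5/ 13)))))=706188122500/ 1735054858154676357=0.00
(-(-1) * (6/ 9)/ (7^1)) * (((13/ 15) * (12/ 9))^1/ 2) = 52/ 945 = 0.06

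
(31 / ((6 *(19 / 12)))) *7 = 434 / 19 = 22.84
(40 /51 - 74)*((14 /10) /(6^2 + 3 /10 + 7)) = -52276 /22083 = -2.37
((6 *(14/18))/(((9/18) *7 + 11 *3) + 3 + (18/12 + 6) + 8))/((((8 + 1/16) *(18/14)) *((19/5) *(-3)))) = -1568/2183841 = -0.00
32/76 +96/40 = 268/95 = 2.82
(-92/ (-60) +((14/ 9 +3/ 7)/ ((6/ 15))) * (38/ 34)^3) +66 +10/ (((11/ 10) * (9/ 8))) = 82.54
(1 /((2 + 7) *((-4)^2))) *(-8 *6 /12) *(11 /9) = -11 /324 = -0.03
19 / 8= 2.38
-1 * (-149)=149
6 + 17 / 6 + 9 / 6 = 31 / 3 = 10.33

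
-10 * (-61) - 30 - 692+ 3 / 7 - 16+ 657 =3706 / 7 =529.43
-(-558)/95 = 558/95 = 5.87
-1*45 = -45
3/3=1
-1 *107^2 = -11449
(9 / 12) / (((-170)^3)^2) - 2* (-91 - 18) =21047960168000003 / 96550276000000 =218.00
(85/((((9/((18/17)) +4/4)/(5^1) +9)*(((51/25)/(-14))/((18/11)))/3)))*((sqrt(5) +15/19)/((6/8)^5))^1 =-35840000*sqrt(5)/32373- 179200000/205029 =-3349.56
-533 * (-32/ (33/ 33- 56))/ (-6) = 8528/ 165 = 51.68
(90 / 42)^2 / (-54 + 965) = 225 / 44639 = 0.01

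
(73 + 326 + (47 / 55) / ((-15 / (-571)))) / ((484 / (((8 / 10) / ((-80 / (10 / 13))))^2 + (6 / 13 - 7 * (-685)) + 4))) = 2406371173901 / 562347500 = 4279.15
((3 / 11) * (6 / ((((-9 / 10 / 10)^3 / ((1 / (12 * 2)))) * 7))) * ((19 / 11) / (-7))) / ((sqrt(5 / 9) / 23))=21850000 * sqrt(5) / 480249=101.73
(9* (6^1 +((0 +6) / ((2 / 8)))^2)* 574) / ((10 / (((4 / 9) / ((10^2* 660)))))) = 27839 / 13750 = 2.02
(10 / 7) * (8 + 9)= 170 / 7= 24.29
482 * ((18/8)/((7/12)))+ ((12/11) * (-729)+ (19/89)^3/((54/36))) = 173250007912/162847839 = 1063.88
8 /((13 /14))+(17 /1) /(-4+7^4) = 15805 /1833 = 8.62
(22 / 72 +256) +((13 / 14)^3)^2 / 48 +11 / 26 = 3618853129007 / 14095291392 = 256.74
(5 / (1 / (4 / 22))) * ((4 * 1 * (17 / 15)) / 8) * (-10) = -170 / 33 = -5.15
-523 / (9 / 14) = -7322 / 9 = -813.56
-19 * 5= -95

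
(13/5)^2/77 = 169/1925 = 0.09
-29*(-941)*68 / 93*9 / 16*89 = 123864771 / 124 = 998909.44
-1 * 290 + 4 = -286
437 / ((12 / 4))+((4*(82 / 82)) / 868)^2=20577896 / 141267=145.67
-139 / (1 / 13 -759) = 1807 / 9866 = 0.18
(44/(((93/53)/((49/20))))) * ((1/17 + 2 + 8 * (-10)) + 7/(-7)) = -38336914/7905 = -4849.70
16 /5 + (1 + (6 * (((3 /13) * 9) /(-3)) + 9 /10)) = 123 /130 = 0.95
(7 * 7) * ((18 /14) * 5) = 315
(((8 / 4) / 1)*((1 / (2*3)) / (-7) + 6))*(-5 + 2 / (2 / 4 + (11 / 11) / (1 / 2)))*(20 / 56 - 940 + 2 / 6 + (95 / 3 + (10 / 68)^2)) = 1843462221 / 40460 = 45562.59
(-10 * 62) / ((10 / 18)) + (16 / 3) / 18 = -30124 / 27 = -1115.70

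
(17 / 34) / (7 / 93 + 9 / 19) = 1767 / 1940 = 0.91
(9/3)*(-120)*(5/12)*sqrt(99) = -450*sqrt(11) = -1492.48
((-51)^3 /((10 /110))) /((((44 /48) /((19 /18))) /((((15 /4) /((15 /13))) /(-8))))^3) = 74035092599 /495616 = 149379.95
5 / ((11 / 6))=30 / 11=2.73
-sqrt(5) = -2.24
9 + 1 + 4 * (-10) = -30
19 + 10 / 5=21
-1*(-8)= 8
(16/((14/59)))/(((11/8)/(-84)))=-45312/11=-4119.27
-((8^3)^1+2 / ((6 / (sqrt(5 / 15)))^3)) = -512 - sqrt(3) / 972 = -512.00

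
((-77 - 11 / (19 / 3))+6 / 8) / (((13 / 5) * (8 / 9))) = -266715 / 7904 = -33.74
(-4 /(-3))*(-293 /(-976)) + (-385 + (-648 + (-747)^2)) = 407706725 /732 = 556976.40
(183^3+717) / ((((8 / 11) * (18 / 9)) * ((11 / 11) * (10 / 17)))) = 286540287 / 40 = 7163507.18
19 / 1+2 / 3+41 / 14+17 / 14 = 500 / 21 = 23.81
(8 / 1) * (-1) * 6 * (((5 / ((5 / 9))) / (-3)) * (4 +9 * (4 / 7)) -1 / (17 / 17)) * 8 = 76416 / 7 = 10916.57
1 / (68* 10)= 1 / 680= 0.00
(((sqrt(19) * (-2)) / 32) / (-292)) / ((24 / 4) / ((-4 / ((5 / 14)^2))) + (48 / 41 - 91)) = -2009 * sqrt(19) / 844937624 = -0.00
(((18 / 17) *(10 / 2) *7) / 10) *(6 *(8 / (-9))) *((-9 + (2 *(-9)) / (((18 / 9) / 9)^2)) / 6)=20916 / 17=1230.35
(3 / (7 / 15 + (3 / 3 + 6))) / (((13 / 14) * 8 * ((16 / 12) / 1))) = 135 / 3328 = 0.04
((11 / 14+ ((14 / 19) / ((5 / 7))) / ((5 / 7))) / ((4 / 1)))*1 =14829 / 26600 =0.56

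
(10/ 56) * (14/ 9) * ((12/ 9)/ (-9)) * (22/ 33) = -20/ 729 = -0.03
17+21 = 38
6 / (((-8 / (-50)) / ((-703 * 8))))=-210900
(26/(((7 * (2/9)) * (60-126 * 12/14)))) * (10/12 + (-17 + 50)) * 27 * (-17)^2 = -2941731/32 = -91929.09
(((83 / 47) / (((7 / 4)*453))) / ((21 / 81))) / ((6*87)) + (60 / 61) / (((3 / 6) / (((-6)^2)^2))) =1568393860366 / 615175057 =2549.51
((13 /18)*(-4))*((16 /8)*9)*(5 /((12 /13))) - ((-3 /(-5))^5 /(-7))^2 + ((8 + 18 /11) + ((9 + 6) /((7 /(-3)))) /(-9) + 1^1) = -270.32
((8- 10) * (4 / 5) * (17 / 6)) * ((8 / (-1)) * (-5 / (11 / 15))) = -2720 / 11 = -247.27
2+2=4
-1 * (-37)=37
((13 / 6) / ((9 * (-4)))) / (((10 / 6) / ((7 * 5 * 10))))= -455 / 36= -12.64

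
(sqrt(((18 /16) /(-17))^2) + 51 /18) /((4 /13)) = 15379 /1632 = 9.42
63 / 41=1.54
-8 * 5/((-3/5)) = 200/3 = 66.67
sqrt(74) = 8.60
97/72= 1.35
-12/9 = -4/3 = -1.33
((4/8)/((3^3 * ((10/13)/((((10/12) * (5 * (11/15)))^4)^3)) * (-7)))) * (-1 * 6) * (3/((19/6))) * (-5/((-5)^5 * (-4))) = -3187466320107265625/615434294918725632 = -5.18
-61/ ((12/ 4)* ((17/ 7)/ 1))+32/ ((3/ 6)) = 55.63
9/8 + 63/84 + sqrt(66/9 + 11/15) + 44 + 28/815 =11 * sqrt(15)/15 + 299329/6520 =48.75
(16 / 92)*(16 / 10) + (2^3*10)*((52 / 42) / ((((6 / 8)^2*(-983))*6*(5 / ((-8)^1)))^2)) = 0.28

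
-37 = -37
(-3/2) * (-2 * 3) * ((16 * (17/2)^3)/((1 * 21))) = 29478/7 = 4211.14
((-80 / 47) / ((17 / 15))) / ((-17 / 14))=16800 / 13583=1.24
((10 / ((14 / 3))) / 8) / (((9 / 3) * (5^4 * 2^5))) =1 / 224000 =0.00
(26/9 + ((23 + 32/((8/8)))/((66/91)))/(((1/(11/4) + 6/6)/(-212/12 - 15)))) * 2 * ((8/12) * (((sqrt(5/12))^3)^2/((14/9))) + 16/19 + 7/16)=-4916835313/1034208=-4754.20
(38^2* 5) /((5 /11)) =15884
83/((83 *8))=0.12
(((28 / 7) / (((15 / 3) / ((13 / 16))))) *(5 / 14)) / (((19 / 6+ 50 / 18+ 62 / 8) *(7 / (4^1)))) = 234 / 24157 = 0.01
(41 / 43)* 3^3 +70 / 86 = 1142 / 43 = 26.56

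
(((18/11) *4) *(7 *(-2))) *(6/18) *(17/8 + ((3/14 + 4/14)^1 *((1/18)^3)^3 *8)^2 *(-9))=-4064429306389138864121/62617258221681411072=-64.91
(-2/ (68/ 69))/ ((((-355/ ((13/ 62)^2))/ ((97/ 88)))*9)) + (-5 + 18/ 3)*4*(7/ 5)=68593820111/ 12248829120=5.60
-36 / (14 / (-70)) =180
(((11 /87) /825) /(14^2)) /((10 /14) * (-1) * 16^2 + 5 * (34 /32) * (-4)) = -1 /261032625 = -0.00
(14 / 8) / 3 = 7 / 12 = 0.58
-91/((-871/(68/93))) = 476/6231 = 0.08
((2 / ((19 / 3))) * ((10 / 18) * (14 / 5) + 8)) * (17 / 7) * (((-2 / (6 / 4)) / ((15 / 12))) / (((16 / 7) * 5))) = -2924 / 4275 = -0.68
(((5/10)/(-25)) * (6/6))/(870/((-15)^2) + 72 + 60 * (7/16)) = -6/30635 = -0.00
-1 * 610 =-610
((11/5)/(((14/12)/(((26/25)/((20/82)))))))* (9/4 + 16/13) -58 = -262607/8750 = -30.01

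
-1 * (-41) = 41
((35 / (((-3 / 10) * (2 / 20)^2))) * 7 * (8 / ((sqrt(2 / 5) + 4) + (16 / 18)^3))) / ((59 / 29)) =-118369868400000 / 1701944621 + 5034517740000 * sqrt(10) / 1701944621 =-60195.45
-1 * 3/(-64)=3/64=0.05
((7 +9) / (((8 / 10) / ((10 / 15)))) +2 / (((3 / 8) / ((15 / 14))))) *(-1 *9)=-1200 / 7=-171.43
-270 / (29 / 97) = -26190 / 29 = -903.10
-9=-9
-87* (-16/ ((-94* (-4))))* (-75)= -13050/ 47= -277.66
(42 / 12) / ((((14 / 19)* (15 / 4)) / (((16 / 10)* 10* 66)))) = 6688 / 5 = 1337.60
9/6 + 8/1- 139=-259/2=-129.50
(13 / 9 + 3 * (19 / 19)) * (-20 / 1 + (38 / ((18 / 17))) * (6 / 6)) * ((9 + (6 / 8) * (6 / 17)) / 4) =25025 / 153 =163.56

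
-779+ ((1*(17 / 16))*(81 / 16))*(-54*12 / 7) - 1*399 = -375409 / 224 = -1675.93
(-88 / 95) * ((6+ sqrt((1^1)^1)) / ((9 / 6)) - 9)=1144 / 285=4.01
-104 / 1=-104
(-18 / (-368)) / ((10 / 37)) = 333 / 1840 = 0.18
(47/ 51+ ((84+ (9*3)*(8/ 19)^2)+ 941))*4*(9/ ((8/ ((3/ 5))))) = 17078733/ 6137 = 2782.91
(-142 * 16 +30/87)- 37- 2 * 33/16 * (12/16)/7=-14999895/6496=-2309.10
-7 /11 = -0.64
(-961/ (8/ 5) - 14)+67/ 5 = -24049/ 40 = -601.22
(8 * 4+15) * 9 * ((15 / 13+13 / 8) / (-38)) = -122247 / 3952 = -30.93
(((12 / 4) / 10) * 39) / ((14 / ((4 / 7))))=0.48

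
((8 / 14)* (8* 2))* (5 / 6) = 160 / 21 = 7.62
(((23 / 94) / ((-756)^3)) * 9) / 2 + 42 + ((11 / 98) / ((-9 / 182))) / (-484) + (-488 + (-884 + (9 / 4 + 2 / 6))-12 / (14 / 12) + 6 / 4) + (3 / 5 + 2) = -662015641643249 / 496413308160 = -1333.60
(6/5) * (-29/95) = -0.37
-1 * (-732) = 732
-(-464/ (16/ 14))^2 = -164836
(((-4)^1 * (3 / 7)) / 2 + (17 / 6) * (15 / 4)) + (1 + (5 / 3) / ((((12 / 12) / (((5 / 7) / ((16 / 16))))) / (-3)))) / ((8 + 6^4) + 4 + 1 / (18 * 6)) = 11036629 / 1130120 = 9.77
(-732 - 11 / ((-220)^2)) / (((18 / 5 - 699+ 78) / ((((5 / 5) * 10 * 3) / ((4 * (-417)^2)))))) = 3220801 / 62983986912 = 0.00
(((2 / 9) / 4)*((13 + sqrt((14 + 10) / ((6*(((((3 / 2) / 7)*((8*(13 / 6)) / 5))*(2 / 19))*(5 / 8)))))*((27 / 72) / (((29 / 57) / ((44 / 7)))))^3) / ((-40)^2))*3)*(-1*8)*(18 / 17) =-19965842523*sqrt(3458) / 1479007493600 - 39 / 3400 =-0.81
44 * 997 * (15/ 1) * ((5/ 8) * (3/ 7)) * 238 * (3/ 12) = 41948775/ 4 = 10487193.75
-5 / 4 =-1.25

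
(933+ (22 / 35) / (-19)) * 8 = 4963384 / 665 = 7463.74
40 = 40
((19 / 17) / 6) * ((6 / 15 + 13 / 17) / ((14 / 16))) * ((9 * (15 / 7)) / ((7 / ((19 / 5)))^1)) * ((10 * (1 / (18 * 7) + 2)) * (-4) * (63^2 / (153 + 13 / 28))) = -46873556928 / 8692831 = -5392.21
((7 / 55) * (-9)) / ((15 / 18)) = -378 / 275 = -1.37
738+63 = 801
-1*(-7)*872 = 6104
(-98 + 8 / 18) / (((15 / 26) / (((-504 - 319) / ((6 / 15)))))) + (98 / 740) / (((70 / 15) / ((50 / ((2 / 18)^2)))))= 695365063 / 1998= 348030.56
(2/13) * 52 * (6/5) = 48/5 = 9.60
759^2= 576081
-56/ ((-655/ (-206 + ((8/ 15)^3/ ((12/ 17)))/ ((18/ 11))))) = -1050547792/ 59686875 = -17.60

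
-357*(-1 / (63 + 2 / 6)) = 1071 / 190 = 5.64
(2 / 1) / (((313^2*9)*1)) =2 / 881721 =0.00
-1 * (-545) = 545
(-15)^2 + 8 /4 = 227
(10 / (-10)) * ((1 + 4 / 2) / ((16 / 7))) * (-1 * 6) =63 / 8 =7.88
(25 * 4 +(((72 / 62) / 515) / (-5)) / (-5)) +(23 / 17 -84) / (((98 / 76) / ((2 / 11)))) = 88.35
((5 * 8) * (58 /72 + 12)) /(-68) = -2305 /306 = -7.53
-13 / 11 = -1.18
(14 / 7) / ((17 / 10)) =20 / 17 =1.18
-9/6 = -3/2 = -1.50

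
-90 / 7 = -12.86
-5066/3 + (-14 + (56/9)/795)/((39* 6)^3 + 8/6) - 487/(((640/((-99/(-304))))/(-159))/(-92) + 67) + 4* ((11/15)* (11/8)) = -942483306706967843893/557060287549555215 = -1691.89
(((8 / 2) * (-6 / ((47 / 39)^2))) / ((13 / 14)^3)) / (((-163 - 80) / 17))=1.44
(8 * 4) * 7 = 224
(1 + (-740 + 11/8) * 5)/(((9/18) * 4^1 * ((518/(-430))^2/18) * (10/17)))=-41779643445/1073296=-38926.49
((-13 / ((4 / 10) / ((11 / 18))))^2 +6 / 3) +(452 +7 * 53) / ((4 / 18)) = 5313553 / 1296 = 4099.96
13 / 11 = 1.18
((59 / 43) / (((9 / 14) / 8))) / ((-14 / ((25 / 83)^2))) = -295000 / 2666043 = -0.11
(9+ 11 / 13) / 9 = 1.09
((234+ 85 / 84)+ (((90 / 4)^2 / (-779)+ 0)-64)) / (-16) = -5573905 / 523488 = -10.65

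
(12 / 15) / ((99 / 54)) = 24 / 55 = 0.44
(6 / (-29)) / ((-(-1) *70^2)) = -3 / 71050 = -0.00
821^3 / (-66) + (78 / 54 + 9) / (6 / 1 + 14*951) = -5528342732873 / 659340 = -8384661.53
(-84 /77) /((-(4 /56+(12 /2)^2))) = 168 /5555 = 0.03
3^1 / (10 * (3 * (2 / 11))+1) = 33 / 71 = 0.46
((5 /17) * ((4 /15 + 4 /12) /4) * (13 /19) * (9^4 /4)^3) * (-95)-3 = -55073759626851 /4352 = -12654816090.73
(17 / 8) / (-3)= -17 / 24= -0.71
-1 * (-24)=24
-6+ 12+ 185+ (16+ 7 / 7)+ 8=216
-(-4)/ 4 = 1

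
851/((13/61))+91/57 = 2960110/741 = 3994.75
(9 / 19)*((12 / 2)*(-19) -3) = -1053 / 19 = -55.42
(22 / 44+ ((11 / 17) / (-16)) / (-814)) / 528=305 / 322048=0.00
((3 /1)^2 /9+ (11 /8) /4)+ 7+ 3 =363 /32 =11.34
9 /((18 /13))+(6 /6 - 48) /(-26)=108 /13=8.31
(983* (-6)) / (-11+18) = -5898 / 7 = -842.57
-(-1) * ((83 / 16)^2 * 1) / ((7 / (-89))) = -613121 / 1792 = -342.14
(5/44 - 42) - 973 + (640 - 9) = -16891/44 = -383.89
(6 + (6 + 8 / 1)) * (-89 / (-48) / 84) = 0.44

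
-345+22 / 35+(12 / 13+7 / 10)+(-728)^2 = 481973539 / 910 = 529641.25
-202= -202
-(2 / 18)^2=-1 / 81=-0.01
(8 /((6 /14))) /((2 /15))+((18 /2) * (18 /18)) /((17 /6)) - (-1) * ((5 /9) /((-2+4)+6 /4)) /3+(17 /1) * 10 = 313.23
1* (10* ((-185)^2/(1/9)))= 3080250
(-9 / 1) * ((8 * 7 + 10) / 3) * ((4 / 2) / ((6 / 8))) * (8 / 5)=-4224 / 5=-844.80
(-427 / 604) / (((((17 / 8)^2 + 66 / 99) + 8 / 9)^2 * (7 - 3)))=-8854272 / 1846580359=-0.00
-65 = -65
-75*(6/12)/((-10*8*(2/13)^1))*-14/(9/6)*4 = -455/4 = -113.75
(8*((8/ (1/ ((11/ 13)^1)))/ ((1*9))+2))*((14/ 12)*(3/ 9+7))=198352/ 1053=188.37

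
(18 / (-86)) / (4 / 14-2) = 21 / 172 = 0.12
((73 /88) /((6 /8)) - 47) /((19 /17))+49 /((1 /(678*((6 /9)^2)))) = 14724.27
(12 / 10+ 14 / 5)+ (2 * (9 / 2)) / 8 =41 / 8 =5.12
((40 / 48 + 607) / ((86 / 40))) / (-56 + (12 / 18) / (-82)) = -1495270 / 296227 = -5.05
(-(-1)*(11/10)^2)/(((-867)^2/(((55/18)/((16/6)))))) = 1331/721621440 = 0.00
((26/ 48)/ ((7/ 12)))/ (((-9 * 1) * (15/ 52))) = -338/ 945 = -0.36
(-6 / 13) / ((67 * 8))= -3 / 3484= -0.00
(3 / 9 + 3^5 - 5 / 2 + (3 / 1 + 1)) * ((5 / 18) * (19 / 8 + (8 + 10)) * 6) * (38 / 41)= 7705.78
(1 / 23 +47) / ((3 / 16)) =250.90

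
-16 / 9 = -1.78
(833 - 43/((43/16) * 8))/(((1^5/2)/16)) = 26592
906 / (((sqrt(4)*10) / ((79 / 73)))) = 35787 / 730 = 49.02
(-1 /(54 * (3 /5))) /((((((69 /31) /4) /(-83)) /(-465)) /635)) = -2532475250 /1863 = -1359353.33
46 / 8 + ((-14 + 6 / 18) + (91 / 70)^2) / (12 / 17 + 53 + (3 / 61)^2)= 5633277449 / 1019227800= 5.53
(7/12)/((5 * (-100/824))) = -721/750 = -0.96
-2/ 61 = -0.03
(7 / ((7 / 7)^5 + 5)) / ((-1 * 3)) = -7 / 18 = -0.39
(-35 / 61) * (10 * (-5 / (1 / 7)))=200.82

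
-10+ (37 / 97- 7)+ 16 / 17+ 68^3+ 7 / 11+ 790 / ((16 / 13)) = 45718817517 / 145112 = 315058.83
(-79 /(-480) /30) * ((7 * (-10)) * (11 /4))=-6083 /5760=-1.06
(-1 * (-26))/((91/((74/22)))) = 74/77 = 0.96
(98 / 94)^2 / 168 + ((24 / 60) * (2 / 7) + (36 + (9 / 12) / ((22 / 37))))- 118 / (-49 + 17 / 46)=39.81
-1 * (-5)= 5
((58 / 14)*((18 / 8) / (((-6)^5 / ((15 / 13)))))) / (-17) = 0.00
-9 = -9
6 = 6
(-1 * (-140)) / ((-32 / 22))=-385 / 4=-96.25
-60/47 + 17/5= 499/235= 2.12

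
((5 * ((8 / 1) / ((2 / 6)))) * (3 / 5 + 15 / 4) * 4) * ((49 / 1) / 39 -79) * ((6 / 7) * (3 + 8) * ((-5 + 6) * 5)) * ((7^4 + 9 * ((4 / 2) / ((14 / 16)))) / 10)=-1180450282176 / 637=-1853140160.40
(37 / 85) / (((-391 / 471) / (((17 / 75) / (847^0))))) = -5809 / 48875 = -0.12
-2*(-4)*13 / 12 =26 / 3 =8.67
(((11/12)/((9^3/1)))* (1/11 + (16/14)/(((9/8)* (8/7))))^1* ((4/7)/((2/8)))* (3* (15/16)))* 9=485/6804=0.07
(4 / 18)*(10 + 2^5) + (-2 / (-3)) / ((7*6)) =589 / 63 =9.35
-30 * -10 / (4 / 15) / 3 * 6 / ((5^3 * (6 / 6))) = 18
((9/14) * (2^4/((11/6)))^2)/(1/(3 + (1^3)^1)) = 165888/847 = 195.85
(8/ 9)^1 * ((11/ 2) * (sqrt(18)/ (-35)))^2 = 484/ 1225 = 0.40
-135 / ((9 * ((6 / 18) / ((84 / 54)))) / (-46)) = 3220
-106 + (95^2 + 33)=8952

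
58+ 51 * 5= 313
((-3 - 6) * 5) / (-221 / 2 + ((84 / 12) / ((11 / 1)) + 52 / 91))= 6930 / 16831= 0.41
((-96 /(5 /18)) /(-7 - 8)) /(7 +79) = 288 /1075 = 0.27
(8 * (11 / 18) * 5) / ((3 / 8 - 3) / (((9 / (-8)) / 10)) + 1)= 1.00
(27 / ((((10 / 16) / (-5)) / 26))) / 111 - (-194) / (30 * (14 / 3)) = -127451 / 2590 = -49.21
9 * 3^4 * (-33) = -24057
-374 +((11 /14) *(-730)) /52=-140151 /364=-385.03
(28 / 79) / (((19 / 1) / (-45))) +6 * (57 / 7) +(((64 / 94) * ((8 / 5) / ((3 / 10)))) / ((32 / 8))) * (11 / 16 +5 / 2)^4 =35834806377 / 252840448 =141.73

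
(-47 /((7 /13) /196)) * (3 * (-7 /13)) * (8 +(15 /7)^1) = 280308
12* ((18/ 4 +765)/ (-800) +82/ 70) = 7041/ 2800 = 2.51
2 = 2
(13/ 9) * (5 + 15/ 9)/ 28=65/ 189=0.34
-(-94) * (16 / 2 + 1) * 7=5922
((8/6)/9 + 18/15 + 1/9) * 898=176906/135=1310.41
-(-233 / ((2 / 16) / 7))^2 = -170250304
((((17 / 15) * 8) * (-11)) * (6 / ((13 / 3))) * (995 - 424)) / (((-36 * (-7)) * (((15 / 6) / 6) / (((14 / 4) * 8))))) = -6833728 / 325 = -21026.86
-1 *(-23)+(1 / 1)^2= 24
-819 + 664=-155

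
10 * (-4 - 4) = -80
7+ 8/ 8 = 8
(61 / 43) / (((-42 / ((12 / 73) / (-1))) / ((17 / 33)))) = 2074 / 725109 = 0.00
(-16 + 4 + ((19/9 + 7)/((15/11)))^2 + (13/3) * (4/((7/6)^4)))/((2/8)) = 7351083616/43758225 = 167.99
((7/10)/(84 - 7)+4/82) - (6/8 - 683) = 6154417/9020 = 682.31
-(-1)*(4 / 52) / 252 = 1 / 3276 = 0.00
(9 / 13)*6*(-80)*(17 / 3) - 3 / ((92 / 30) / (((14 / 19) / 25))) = -53489619 / 28405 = -1883.11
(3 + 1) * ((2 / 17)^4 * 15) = 960 / 83521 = 0.01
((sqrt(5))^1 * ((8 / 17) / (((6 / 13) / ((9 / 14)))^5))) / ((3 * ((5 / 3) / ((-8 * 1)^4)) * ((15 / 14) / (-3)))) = -5774348736 * sqrt(5) / 1020425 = -12653.39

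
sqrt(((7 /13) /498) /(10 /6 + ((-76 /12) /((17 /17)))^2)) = sqrt(1064973) /202852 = 0.01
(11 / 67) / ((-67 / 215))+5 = 20080 / 4489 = 4.47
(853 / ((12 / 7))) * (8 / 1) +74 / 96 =63703 / 16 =3981.44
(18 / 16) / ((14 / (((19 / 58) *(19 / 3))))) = 1083 / 6496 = 0.17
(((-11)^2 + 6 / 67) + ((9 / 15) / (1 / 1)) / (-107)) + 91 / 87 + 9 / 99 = 4192622438 / 34303665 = 122.22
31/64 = 0.48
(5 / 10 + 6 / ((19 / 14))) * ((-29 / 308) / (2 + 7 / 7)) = -493 / 3192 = -0.15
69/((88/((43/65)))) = 2967/5720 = 0.52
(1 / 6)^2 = 1 / 36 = 0.03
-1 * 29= -29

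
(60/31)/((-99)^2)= 0.00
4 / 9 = 0.44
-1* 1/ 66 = -1/ 66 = -0.02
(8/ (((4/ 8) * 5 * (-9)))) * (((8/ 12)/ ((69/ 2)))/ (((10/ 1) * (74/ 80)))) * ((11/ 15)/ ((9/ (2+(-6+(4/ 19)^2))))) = 1340416/ 5598920475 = 0.00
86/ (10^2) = 43/ 50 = 0.86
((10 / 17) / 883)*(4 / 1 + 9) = 130 / 15011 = 0.01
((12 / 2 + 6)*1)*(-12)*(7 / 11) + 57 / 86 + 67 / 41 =-3465119 / 38786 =-89.34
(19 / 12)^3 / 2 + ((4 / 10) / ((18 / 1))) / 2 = 34487 / 17280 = 2.00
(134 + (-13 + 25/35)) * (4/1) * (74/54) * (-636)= -8910784/21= -424323.05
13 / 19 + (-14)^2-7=3604 / 19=189.68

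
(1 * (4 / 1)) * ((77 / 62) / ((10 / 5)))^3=456533 / 476656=0.96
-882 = -882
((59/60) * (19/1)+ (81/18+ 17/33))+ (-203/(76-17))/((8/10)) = 188836/9735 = 19.40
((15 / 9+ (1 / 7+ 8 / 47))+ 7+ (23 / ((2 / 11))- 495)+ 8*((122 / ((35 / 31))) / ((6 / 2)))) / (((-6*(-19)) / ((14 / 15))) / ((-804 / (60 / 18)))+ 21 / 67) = 47194867 / 127605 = 369.85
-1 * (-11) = 11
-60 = -60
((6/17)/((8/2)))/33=1/374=0.00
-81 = -81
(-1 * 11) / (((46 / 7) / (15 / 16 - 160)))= 195965 / 736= 266.26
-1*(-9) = 9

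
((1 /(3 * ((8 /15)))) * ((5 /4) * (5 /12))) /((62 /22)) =1375 /11904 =0.12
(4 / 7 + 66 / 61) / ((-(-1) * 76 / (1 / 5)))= 353 / 81130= 0.00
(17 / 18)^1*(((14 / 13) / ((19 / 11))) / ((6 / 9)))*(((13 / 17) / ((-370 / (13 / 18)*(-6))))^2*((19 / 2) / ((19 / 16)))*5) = 169169 / 77365037520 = 0.00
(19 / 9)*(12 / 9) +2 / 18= 79 / 27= 2.93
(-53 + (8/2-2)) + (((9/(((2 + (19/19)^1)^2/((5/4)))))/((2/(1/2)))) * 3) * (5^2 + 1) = -213/8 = -26.62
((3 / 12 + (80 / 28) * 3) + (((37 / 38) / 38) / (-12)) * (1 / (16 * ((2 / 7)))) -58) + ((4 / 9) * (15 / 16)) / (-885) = -33787333253 / 687020544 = -49.18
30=30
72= 72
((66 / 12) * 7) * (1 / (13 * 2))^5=77 / 23762752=0.00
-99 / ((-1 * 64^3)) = 99 / 262144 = 0.00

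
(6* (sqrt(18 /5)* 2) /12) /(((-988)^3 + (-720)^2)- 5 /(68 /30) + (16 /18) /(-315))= -57834* sqrt(10) /92911465554977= -0.00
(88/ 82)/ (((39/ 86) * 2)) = 1892/ 1599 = 1.18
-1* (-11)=11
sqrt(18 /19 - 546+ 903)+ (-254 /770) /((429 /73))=-9271 /165165+ sqrt(129219) /19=18.86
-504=-504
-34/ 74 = -17/ 37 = -0.46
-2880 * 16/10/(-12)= 384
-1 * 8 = -8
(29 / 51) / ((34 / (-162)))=-783 / 289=-2.71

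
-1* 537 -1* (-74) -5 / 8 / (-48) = -177787 / 384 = -462.99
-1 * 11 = -11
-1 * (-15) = 15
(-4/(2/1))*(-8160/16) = 1020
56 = 56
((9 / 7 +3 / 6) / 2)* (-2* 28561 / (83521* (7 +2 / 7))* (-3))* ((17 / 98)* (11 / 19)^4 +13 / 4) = 59629849300775 / 72534576166024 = 0.82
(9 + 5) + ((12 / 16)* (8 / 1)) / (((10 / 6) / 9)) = 232 / 5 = 46.40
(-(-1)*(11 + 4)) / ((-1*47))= -15 / 47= -0.32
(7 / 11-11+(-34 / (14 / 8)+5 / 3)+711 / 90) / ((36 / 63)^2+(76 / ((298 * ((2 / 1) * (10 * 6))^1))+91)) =-97460006 / 440081741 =-0.22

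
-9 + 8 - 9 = -10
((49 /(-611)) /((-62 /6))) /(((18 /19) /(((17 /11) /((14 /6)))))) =0.01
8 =8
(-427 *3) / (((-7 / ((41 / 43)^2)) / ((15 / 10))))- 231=68631 / 3698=18.56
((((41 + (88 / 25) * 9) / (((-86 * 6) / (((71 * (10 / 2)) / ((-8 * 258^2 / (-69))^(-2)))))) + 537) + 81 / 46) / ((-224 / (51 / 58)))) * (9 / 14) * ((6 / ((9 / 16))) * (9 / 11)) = 943226261856981 / 14380520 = 65590553.18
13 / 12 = 1.08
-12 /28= -3 /7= -0.43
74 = 74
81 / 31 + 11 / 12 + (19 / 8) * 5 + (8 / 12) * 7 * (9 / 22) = 141695 / 8184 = 17.31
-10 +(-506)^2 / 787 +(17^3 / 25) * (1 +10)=48735991 / 19675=2477.05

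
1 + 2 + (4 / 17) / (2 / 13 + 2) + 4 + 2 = 1084 / 119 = 9.11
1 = 1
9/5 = 1.80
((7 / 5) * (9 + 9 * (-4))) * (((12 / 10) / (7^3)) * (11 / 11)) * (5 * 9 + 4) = -162 / 25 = -6.48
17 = 17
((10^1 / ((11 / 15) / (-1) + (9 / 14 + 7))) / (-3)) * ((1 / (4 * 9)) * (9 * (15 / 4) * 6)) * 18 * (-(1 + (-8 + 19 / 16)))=-6591375 / 23216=-283.92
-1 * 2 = -2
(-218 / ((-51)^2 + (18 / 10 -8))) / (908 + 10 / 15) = -1635 / 17683562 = -0.00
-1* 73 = -73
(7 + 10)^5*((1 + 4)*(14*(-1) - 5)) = -134886415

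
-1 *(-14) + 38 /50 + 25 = 994 /25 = 39.76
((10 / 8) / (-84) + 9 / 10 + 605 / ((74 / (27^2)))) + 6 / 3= 5962.95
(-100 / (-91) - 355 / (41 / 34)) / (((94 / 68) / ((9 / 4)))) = -83711655 / 175357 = -477.38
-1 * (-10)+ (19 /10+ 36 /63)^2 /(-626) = 9.99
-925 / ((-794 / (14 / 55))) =0.30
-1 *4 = -4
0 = 0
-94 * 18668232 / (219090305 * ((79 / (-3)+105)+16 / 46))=-644054004 / 6353618845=-0.10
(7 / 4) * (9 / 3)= 21 / 4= 5.25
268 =268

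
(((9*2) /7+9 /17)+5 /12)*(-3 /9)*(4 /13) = -5023 /13923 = -0.36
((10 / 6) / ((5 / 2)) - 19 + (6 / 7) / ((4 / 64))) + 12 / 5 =-233 / 105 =-2.22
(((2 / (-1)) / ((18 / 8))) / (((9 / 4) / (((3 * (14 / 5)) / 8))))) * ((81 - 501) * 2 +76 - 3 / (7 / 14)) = 8624 / 27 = 319.41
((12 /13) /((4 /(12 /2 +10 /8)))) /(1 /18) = 783 /26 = 30.12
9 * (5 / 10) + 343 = 695 / 2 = 347.50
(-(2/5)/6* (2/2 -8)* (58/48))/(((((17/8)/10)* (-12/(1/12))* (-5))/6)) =203/9180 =0.02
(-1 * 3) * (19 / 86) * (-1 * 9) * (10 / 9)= 285 / 43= 6.63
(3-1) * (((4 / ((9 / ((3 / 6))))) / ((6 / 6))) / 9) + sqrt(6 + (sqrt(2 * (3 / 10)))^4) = 2.57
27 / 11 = 2.45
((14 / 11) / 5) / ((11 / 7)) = 98 / 605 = 0.16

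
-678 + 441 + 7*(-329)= -2540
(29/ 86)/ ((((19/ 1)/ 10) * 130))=0.00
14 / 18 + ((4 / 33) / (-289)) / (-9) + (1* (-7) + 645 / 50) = 5731777 / 858330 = 6.68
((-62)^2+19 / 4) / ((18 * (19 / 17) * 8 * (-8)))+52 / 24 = -72019 / 87552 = -0.82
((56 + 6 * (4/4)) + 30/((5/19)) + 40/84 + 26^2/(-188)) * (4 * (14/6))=682532/423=1613.55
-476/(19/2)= -952/19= -50.11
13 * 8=104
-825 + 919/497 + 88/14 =-405982/497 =-816.87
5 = 5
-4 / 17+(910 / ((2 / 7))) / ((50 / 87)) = 942083 / 170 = 5541.66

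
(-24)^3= -13824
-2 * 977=-1954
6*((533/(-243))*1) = -1066/81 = -13.16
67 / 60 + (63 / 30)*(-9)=-1067 / 60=-17.78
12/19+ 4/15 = 256/285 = 0.90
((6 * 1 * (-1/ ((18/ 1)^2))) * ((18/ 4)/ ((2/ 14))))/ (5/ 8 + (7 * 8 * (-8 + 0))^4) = -14/ 966770294799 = -0.00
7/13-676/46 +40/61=-246253/18239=-13.50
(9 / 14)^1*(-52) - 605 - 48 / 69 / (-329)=-690139 / 1081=-638.43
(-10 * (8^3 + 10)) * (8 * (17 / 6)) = -118320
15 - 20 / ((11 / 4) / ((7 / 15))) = 383 / 33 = 11.61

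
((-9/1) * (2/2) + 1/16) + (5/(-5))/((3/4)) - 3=-637/48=-13.27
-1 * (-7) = 7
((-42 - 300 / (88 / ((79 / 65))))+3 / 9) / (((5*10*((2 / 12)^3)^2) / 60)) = -366762816 / 143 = -2564774.94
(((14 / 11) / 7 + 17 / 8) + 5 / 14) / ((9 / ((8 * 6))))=1094 / 77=14.21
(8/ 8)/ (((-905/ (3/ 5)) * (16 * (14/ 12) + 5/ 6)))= -2/ 58825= -0.00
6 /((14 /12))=36 /7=5.14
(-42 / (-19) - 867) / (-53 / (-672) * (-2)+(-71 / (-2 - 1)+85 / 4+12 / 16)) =-19.00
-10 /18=-5 /9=-0.56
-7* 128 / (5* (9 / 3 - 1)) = -448 / 5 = -89.60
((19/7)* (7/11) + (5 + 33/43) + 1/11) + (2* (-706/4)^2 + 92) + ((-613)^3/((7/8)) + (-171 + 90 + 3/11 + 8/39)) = -67971104208487/258258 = -263190701.58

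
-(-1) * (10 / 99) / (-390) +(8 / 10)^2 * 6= 370631 / 96525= 3.84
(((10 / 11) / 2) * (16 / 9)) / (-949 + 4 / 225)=-2000 / 2348731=-0.00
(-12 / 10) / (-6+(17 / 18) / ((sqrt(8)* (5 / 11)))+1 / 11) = 4887432* sqrt(2) / 269548751+55598400 / 269548751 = 0.23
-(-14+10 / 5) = 12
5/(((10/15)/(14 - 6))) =60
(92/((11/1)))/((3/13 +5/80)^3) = 827899904/2496791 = 331.59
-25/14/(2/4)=-25/7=-3.57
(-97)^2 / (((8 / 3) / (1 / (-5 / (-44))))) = 310497 / 10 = 31049.70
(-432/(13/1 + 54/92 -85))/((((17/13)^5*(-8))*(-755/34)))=204953736/23016299575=0.01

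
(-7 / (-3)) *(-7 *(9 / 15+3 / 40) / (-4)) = 441 / 160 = 2.76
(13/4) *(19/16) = 247/64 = 3.86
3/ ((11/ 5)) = 15/ 11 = 1.36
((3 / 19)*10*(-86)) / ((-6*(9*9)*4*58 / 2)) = 215 / 89262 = 0.00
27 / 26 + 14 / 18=425 / 234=1.82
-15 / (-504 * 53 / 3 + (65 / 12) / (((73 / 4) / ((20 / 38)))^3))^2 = -961153020164614357215 / 5080091865130034616092024896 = -0.00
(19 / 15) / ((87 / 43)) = 817 / 1305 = 0.63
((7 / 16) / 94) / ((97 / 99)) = 693 / 145888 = 0.00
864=864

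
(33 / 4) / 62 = 33 / 248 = 0.13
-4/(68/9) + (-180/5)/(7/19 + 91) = -6813/7378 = -0.92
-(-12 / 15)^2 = -16 / 25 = -0.64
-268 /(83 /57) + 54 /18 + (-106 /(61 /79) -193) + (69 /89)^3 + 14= -1773424731987 /3569258047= -496.86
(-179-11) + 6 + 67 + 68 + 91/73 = -3486/73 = -47.75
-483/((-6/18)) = 1449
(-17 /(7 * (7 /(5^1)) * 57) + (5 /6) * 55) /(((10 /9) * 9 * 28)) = 17057 /104272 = 0.16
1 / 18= 0.06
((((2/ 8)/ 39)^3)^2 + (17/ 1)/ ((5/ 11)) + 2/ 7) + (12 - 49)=345906586681379/ 504447105576960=0.69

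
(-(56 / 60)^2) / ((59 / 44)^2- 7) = 379456 / 2265975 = 0.17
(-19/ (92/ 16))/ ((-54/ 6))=76/ 207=0.37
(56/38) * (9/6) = 2.21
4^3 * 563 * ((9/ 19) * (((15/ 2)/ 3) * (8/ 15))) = 432384/ 19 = 22757.05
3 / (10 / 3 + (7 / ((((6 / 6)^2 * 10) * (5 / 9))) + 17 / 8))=1800 / 4031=0.45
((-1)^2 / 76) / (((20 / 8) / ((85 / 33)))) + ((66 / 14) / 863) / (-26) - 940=-46285122355 / 49240191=-939.99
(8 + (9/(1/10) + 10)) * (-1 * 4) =-432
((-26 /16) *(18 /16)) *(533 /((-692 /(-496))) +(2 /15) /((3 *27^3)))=-380509986779 /544825440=-698.41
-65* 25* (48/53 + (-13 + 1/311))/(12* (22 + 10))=161929625/3164736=51.17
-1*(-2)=2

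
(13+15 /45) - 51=-113 /3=-37.67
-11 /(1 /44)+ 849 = 365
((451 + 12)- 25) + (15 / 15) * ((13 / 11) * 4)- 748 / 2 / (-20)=50757 / 110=461.43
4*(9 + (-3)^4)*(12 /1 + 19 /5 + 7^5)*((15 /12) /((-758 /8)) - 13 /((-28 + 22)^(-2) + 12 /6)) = -1076412241296 /27667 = -38905997.81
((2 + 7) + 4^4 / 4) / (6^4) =73 / 1296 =0.06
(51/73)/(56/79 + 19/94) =126242/164615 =0.77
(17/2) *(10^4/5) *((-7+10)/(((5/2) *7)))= 20400/7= 2914.29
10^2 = 100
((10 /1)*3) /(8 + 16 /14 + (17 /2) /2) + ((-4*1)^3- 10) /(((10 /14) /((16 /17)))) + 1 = -40063 /425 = -94.27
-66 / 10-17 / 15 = -116 / 15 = -7.73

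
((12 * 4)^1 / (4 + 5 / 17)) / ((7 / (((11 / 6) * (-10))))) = -14960 / 511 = -29.28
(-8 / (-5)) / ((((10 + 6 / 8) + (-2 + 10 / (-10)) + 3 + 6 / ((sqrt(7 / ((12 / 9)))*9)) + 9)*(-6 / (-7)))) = 557424 / 5896465 - 1792*sqrt(21) / 5896465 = 0.09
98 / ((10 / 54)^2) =71442 / 25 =2857.68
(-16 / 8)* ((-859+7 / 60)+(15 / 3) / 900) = 77299 / 45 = 1717.76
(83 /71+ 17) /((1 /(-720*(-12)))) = 11145600 /71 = 156980.28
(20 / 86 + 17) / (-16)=-741 / 688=-1.08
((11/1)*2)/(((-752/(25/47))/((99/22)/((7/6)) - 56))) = 100375/123704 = 0.81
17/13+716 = 9325/13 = 717.31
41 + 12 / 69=947 / 23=41.17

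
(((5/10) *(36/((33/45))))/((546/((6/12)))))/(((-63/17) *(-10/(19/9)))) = 0.00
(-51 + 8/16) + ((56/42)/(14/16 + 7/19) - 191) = -240.43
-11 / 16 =-0.69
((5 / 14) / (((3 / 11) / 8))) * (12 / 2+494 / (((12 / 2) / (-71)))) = -3854180 / 63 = -61177.46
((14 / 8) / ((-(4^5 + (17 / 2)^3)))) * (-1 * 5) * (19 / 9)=266 / 23589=0.01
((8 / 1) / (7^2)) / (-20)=-2 / 245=-0.01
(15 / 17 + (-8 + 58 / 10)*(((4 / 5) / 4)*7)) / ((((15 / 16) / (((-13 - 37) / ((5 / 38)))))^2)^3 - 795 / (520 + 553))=3240022661789065215475712 / 1092339172776980704613775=2.97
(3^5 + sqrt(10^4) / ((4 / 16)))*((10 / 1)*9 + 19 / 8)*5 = 2375885 / 8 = 296985.62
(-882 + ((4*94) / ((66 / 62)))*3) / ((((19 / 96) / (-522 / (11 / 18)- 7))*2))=-888491616 / 2299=-386468.73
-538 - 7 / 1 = -545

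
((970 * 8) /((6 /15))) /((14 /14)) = 19400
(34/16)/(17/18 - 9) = -153/580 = -0.26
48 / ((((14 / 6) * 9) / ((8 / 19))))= 128 / 133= 0.96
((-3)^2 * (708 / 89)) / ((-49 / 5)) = -31860 / 4361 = -7.31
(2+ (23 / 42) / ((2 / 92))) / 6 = 571 / 126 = 4.53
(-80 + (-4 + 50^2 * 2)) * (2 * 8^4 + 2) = 40281704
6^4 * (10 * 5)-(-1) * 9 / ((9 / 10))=64810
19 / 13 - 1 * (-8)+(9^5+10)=767890 / 13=59068.46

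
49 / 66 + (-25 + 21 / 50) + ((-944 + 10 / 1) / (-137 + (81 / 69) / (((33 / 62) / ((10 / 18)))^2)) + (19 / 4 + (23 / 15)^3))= -13025320444069 / 1514435224500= -8.60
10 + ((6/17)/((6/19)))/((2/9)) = 511/34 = 15.03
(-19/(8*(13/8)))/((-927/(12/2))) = 38/4017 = 0.01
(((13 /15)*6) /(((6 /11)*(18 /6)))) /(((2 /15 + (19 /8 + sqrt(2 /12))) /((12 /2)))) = 688688 /88201 - 45760*sqrt(6) /88201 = 6.54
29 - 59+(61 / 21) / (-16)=-10141 / 336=-30.18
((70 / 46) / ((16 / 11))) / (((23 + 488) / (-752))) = -2585 / 1679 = -1.54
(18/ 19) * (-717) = -679.26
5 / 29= 0.17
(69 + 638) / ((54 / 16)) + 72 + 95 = 10165 / 27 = 376.48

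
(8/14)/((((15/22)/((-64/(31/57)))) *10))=-53504/5425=-9.86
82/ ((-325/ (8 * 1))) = -656/ 325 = -2.02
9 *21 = 189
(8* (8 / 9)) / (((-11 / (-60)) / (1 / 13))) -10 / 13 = 950 / 429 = 2.21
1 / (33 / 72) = 24 / 11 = 2.18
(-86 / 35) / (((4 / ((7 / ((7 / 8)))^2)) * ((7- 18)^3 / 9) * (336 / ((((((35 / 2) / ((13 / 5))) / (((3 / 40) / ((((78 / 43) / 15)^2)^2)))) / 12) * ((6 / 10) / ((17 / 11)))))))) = 70304 / 143102661625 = 0.00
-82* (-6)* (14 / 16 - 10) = -8979 / 2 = -4489.50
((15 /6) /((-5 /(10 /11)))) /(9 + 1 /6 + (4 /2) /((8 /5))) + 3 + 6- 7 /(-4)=11777 /1100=10.71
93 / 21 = 31 / 7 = 4.43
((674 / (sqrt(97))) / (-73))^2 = 454276 / 516913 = 0.88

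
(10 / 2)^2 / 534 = 25 / 534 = 0.05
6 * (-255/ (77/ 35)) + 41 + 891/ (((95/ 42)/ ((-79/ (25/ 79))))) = -2586155347/ 26125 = -98991.59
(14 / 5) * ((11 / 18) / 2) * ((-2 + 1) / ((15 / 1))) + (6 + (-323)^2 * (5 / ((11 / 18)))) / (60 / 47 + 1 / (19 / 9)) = 3773240859313 / 7736850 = 487697.30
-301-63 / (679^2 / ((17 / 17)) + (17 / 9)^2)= -11240732713 / 37344610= -301.00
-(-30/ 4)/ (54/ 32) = 40/ 9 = 4.44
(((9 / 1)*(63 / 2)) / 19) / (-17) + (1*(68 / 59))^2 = 1013377 / 2248726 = 0.45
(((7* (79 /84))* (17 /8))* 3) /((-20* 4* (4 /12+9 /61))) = -1.09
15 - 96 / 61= 819 / 61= 13.43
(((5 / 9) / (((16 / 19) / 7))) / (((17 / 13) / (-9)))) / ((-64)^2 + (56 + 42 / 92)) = -198835 / 25977768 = -0.01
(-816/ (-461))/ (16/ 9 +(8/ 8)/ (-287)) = 1.00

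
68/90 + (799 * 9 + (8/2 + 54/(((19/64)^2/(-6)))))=3519.57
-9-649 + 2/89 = -58560/89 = -657.98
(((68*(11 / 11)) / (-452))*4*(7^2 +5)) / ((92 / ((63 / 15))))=-19278 / 12995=-1.48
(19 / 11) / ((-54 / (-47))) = 893 / 594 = 1.50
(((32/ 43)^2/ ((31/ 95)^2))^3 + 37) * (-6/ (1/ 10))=-59812651651171001079180/ 5610232974924883369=-10661.35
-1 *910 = -910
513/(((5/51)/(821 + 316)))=5949466.20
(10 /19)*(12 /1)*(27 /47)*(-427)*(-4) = 6197.00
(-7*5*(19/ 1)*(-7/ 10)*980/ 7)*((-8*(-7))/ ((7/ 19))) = 9905840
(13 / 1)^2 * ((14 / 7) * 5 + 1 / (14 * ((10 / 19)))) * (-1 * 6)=-719433 / 70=-10277.61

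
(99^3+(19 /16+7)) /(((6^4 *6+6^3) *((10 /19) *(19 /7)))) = 21734881 /255744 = 84.99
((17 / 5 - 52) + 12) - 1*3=-198 / 5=-39.60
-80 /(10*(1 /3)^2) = -72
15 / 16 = 0.94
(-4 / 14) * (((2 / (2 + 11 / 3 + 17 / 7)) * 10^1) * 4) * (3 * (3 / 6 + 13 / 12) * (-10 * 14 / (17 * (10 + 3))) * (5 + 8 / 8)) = 191520 / 3757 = 50.98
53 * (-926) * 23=-1128794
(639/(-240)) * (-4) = 10.65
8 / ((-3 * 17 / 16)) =-128 / 51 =-2.51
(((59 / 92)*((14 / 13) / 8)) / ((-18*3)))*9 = -413 / 28704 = -0.01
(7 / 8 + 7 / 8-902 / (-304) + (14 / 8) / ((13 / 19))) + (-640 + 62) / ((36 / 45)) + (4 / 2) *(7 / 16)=-352889 / 494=-714.35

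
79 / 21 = 3.76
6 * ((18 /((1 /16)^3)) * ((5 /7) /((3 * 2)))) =368640 /7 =52662.86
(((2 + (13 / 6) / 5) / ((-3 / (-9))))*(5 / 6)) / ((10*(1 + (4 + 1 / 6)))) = 73 / 620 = 0.12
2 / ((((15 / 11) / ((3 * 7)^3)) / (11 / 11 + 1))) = 135828 / 5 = 27165.60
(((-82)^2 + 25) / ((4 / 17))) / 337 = 114733 / 1348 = 85.11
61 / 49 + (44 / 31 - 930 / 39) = -418279 / 19747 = -21.18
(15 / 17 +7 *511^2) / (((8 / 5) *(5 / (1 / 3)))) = 15536707 / 204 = 76160.33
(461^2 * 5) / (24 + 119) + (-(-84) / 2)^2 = 1314857 / 143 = 9194.80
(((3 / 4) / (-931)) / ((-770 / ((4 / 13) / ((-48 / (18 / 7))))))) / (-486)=1 / 28181593440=0.00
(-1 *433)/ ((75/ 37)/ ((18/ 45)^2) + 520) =-64084/ 78835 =-0.81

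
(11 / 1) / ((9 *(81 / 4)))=44 / 729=0.06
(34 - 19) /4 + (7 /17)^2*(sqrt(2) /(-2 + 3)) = 49*sqrt(2) /289 + 15 /4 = 3.99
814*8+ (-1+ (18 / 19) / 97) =11999791 / 1843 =6511.01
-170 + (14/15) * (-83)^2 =93896/15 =6259.73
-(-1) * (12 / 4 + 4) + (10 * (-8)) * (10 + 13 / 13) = -873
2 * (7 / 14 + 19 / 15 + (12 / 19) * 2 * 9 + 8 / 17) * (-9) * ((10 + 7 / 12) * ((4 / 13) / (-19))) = 16743553 / 398905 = 41.97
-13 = -13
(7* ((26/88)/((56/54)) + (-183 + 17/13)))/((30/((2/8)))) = -2905421/274560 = -10.58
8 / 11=0.73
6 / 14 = 3 / 7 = 0.43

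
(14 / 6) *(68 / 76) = 119 / 57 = 2.09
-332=-332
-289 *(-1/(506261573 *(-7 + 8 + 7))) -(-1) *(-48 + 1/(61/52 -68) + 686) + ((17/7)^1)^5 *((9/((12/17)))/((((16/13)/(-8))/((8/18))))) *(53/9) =-112956837960149537814277/6386658936012696600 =-17686.37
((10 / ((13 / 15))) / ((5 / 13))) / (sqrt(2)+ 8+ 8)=240 / 127 - 15 * sqrt(2) / 127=1.72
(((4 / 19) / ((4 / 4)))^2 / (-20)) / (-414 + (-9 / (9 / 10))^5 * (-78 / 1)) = -2 / 7039126365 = -0.00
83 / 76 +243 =18551 / 76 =244.09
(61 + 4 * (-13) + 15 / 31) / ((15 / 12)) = 1176 / 155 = 7.59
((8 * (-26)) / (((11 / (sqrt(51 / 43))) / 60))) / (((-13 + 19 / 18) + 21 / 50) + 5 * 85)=-351000 * sqrt(2193) / 5500517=-2.99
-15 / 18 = -5 / 6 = -0.83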